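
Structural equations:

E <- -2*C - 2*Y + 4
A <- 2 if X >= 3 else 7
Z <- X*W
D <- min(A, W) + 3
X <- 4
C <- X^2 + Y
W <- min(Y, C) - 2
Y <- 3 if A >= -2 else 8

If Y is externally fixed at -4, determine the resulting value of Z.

The intervention breaks the incoming arrows to Y: Y <- 3 if A >= -2 else 8 no longer applies, and Y = -4.
C = X^2 + Y  [with X=4, Y=-4]  = 12
W = min(Y, C) - 2  [with Y=-4, C=12]  = -6
Z = X*W  [with X=4, W=-6]  = -24

-24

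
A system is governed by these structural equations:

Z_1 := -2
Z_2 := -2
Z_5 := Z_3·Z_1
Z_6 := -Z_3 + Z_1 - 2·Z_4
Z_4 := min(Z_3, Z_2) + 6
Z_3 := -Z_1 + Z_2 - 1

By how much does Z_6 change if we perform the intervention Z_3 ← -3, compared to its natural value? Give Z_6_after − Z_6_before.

The intervention breaks the incoming arrows to Z_3: Z_3 := -Z_1 + Z_2 - 1 no longer applies, and Z_3 = -3.
Z_4 = min(Z_3, Z_2) + 6  [with Z_3=-3, Z_2=-2]  = 3
Z_6 = -Z_3 + Z_1 - 2·Z_4  [with Z_3=-3, Z_1=-2, Z_4=3]  = -5
Without intervention: Z_3 = -Z_1 + Z_2 - 1  [with Z_1=-2, Z_2=-2]  = -1; Z_4 = min(Z_3, Z_2) + 6  [with Z_3=-1, Z_2=-2]  = 4; Z_6 = -Z_3 + Z_1 - 2·Z_4  [with Z_3=-1, Z_1=-2, Z_4=4]  = -9.
Change = -5 − (-9) = 4.

4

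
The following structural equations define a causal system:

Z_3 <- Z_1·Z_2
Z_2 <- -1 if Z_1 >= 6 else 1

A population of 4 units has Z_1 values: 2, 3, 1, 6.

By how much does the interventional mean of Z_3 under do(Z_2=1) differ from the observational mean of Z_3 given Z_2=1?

1

Every unit gets Z_2=1 under the intervention. Z_3 values become 2, 3, 1, 6; E[Z_3|do(Z_2=1)] = 3.
Observing Z_2=1 restricts to units where Z_2's equation naturally yields 1: Z_1 ∈ {2, 3, 1}. In that subpopulation Z_3 = 2, 3, 1, mean 2.
Difference = 3 − 2 = 1.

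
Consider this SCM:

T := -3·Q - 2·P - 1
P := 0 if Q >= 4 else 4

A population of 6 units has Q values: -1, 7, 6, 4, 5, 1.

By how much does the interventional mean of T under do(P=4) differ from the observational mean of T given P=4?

-11

The intervention sets P=4 in all 6 units regardless of Q. Recomputing T per unit gives -6, -30, -27, -21, -24, -12; average -20.
Observing P=4 restricts to units where P's equation naturally yields 4: Q ∈ {-1, 1}. In that subpopulation T = -6, -12, mean -9.
Difference = -20 − (-9) = -11.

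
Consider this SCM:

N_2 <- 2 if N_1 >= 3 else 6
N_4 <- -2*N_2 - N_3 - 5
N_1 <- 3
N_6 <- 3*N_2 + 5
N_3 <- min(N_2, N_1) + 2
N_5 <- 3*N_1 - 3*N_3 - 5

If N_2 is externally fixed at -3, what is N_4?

Under do(N_2=-3), the mechanism N_2 <- 2 if N_1 >= 3 else 6 is discarded; N_2 is fixed at -3.
N_3 = min(N_2, N_1) + 2  [with N_2=-3, N_1=3]  = -1
N_4 = -2*N_2 - N_3 - 5  [with N_2=-3, N_3=-1]  = 2

2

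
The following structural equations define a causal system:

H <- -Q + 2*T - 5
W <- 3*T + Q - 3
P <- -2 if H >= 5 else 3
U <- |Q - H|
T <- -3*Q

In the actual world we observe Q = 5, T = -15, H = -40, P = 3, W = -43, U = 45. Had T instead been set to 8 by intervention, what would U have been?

Under do(T=8), the mechanism T <- -3*Q is discarded; T is fixed at 8.
H = -Q + 2*T - 5  [with Q=5, T=8]  = 6
U = |Q - H|  [with Q=5, H=6]  = 1

1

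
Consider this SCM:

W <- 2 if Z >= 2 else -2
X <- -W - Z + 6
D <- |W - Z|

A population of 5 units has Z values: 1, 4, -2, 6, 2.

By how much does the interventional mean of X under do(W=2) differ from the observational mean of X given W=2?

do(W=2) breaks W's dependence on Z. With W=2 fixed, X across the units is 3, 0, 6, -2, 2, mean 1.8.
Observing W=2 restricts to units where W's equation naturally yields 2: Z ∈ {4, 6, 2}. In that subpopulation X = 0, -2, 2, mean 0.
Difference = 1.8 − 0 = 1.8.

1.8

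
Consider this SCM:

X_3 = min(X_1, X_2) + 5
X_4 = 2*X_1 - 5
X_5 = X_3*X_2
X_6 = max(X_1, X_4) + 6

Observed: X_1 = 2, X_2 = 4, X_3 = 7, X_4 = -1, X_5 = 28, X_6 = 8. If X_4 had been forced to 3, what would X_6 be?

9

Under do(X_4=3), the mechanism X_4 = 2*X_1 - 5 is discarded; X_4 is fixed at 3.
X_6 = max(X_1, X_4) + 6  [with X_1=2, X_4=3]  = 9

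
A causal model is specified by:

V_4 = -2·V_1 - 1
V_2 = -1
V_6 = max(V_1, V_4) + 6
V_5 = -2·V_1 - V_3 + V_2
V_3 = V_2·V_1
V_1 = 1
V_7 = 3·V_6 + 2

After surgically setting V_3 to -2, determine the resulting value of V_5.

-1

do(V_3=-2) replaces the equation V_3 = V_2·V_1 with the constant V_3 = -2.
V_5 = -2·V_1 - V_3 + V_2  [with V_1=1, V_3=-2, V_2=-1]  = -1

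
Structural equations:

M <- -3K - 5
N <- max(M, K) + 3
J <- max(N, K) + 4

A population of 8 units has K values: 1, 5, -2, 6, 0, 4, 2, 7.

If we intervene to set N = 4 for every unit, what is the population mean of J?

8.75

do(N=4) breaks N's dependence on K. With N=4 fixed, J across the units is 8, 9, 8, 10, 8, 8, 8, 11, mean 8.75.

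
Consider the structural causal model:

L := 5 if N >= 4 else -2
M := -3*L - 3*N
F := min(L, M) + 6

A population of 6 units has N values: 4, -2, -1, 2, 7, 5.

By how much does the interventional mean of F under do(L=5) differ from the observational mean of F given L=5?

8.5

Under do(L=5), L's equation is replaced by L=5 for every unit. Per-unit F: -21, -3, -6, -15, -30, -24. Mean = -16.5.
Conditioning on L=5 selects the 3 unit(s) with N ∈ {4, 7, 5}. Their F values: -21, -30, -24. Mean = -25.
Difference = -16.5 − (-25) = 8.5.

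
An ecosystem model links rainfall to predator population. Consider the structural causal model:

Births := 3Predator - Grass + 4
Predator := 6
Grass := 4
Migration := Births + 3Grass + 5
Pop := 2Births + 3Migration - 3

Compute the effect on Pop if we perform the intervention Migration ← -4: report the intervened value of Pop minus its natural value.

Intervening sets Migration = -4 and removes its equation (Migration := Births + 3Grass + 5).
Births = 3Predator - Grass + 4  [with Predator=6, Grass=4]  = 18
Pop = 2Births + 3Migration - 3  [with Births=18, Migration=-4]  = 21
Without intervention: Births = 3Predator - Grass + 4  [with Predator=6, Grass=4]  = 18; Migration = Births + 3Grass + 5  [with Births=18, Grass=4]  = 35; Pop = 2Births + 3Migration - 3  [with Births=18, Migration=35]  = 138.
Change = 21 − 138 = -117.

-117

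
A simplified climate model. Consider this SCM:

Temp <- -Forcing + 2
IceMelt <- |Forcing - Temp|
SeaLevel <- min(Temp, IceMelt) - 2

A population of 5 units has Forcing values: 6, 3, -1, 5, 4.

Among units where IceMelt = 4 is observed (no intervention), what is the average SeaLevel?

-1

E[SeaLevel|IceMelt=4] averages over only the 2 units with IceMelt=4 (Forcing = 3, -1): SeaLevel = -3, 1, mean -1.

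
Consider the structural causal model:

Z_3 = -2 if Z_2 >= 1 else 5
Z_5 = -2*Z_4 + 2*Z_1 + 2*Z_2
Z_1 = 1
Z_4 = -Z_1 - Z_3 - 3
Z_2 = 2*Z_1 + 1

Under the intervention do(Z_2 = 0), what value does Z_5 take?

20

do(Z_2=0) replaces the equation Z_2 = 2*Z_1 + 1 with the constant Z_2 = 0.
Z_3 = -2 if Z_2 >= 1 else 5  [with Z_2=0]  = 5
Z_4 = -Z_1 - Z_3 - 3  [with Z_1=1, Z_3=5]  = -9
Z_5 = -2*Z_4 + 2*Z_1 + 2*Z_2  [with Z_4=-9, Z_1=1, Z_2=0]  = 20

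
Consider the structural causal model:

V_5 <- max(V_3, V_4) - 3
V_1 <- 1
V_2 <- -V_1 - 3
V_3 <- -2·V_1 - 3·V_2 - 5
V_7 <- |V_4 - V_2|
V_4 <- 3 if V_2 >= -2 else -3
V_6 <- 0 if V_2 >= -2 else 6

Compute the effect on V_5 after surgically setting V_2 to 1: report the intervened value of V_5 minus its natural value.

do(V_2=1) replaces the equation V_2 <- -V_1 - 3 with the constant V_2 = 1.
V_3 = -2·V_1 - 3·V_2 - 5  [with V_1=1, V_2=1]  = -10
V_4 = 3 if V_2 >= -2 else -3  [with V_2=1]  = 3
V_5 = max(V_3, V_4) - 3  [with V_3=-10, V_4=3]  = 0
Without intervention: V_2 = -V_1 - 3  [with V_1=1]  = -4; V_3 = -2·V_1 - 3·V_2 - 5  [with V_1=1, V_2=-4]  = 5; V_4 = 3 if V_2 >= -2 else -3  [with V_2=-4]  = -3; V_5 = max(V_3, V_4) - 3  [with V_3=5, V_4=-3]  = 2.
Change = 0 − 2 = -2.

-2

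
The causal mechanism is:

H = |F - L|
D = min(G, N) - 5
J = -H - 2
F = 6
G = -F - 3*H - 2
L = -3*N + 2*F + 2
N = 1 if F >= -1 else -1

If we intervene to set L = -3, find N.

Under do(L=-3), the mechanism L = -3*N + 2*F + 2 is discarded; L is fixed at -3.
Since N is not a descendant of the intervened variable, it is unaffected.
N = 1 if F >= -1 else -1  [with F=6]  = 1

1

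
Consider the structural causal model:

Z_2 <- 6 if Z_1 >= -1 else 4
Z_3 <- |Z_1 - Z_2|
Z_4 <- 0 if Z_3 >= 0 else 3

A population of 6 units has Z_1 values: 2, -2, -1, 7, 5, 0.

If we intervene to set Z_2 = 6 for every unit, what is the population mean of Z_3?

Under do(Z_2=6), Z_2's equation is replaced by Z_2=6 for every unit. Per-unit Z_3: 4, 8, 7, 1, 1, 6. Mean = 4.5.

4.5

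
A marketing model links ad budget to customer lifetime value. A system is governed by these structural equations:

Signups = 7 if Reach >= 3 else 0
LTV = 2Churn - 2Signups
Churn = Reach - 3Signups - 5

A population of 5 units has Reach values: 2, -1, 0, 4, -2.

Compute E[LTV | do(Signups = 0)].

do(Signups=0) breaks Signups's dependence on Reach. With Signups=0 fixed, LTV across the units is -6, -12, -10, -2, -14, mean -8.8.

-8.8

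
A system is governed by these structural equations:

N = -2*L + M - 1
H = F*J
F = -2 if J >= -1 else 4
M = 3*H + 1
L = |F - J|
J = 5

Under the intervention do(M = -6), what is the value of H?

-10

The intervention breaks the incoming arrows to M: M = 3*H + 1 no longer applies, and M = -6.
Since H is not a descendant of the intervened variable, it is unaffected.
F = -2 if J >= -1 else 4  [with J=5]  = -2
H = F*J  [with F=-2, J=5]  = -10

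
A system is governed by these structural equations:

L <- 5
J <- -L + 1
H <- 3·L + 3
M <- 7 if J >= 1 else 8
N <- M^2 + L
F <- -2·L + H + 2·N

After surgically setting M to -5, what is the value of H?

18

Under do(M=-5), the mechanism M <- 7 if J >= 1 else 8 is discarded; M is fixed at -5.
Since H is not a descendant of the intervened variable, it is unaffected.
H = 3·L + 3  [with L=5]  = 18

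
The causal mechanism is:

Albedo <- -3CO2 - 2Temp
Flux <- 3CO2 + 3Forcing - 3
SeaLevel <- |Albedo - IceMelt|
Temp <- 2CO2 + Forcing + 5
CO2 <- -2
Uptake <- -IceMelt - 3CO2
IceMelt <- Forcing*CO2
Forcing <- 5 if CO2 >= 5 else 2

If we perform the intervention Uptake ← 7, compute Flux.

Intervening sets Uptake = 7 and removes its equation (Uptake <- -IceMelt - 3CO2).
Since Flux is not a descendant of the intervened variable, it is unaffected.
Forcing = 5 if CO2 >= 5 else 2  [with CO2=-2]  = 2
Flux = 3CO2 + 3Forcing - 3  [with CO2=-2, Forcing=2]  = -3

-3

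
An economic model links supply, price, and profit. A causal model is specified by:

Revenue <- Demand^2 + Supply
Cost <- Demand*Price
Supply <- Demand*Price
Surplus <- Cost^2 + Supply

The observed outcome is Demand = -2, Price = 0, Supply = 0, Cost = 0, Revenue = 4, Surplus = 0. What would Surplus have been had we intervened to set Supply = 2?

2

The intervention breaks the incoming arrows to Supply: Supply <- Demand*Price no longer applies, and Supply = 2.
Cost = Demand*Price  [with Demand=-2, Price=0]  = 0
Surplus = Cost^2 + Supply  [with Cost=0, Supply=2]  = 2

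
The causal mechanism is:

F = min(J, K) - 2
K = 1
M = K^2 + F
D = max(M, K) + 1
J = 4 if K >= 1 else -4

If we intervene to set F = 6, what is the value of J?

4

Under do(F=6), the mechanism F = min(J, K) - 2 is discarded; F is fixed at 6.
Since J is not a descendant of the intervened variable, it is unaffected.
J = 4 if K >= 1 else -4  [with K=1]  = 4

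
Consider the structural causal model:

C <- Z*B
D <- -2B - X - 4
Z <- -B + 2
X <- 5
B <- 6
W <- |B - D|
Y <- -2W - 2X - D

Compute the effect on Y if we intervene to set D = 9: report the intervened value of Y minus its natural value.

The intervention breaks the incoming arrows to D: D <- -2B - X - 4 no longer applies, and D = 9.
W = |B - D|  [with B=6, D=9]  = 3
Y = -2W - 2X - D  [with W=3, X=5, D=9]  = -25
Without intervention: D = -2B - X - 4  [with B=6, X=5]  = -21; W = |B - D|  [with B=6, D=-21]  = 27; Y = -2W - 2X - D  [with W=27, X=5, D=-21]  = -43.
Change = -25 − (-43) = 18.

18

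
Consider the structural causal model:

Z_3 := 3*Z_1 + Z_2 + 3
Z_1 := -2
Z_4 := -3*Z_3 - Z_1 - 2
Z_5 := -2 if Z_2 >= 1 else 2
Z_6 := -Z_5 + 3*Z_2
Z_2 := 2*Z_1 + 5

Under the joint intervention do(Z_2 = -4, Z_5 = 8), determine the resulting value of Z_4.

The joint intervention fixes Z_2 = -4, Z_5 = 8, removing each variable's own equation.
Z_3 = 3*Z_1 + Z_2 + 3  [with Z_1=-2, Z_2=-4]  = -7
Z_4 = -3*Z_3 - Z_1 - 2  [with Z_3=-7, Z_1=-2]  = 21

21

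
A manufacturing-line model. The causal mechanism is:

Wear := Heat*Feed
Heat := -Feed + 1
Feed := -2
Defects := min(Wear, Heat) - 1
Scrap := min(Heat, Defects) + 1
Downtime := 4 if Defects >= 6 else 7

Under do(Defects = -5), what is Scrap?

-4

Intervening sets Defects = -5 and removes its equation (Defects := min(Wear, Heat) - 1).
Heat = -Feed + 1  [with Feed=-2]  = 3
Scrap = min(Heat, Defects) + 1  [with Heat=3, Defects=-5]  = -4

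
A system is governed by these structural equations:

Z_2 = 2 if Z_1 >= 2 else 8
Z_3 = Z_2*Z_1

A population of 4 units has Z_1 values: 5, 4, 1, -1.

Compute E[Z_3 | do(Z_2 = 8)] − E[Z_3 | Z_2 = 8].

do(Z_2=8) breaks Z_2's dependence on Z_1. With Z_2=8 fixed, Z_3 across the units is 40, 32, 8, -8, mean 18.
Conditioning on Z_2=8 selects the 2 unit(s) with Z_1 ∈ {1, -1}. Their Z_3 values: 8, -8. Mean = 0.
Difference = 18 − 0 = 18.

18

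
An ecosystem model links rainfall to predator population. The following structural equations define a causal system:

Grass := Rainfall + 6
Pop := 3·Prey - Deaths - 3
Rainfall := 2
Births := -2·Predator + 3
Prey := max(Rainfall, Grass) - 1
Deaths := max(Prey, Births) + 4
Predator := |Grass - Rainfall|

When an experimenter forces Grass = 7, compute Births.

do(Grass=7) replaces the equation Grass := Rainfall + 6 with the constant Grass = 7.
Predator = |Grass - Rainfall|  [with Grass=7, Rainfall=2]  = 5
Births = -2·Predator + 3  [with Predator=5]  = -7

-7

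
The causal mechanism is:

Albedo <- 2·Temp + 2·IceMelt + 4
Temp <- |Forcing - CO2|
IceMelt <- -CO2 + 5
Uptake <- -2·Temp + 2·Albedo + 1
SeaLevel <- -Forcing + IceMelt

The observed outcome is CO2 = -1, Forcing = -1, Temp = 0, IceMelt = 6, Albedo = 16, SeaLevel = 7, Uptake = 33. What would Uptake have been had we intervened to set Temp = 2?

The intervention breaks the incoming arrows to Temp: Temp <- |Forcing - CO2| no longer applies, and Temp = 2.
IceMelt = -CO2 + 5  [with CO2=-1]  = 6
Albedo = 2·Temp + 2·IceMelt + 4  [with Temp=2, IceMelt=6]  = 20
Uptake = -2·Temp + 2·Albedo + 1  [with Temp=2, Albedo=20]  = 37

37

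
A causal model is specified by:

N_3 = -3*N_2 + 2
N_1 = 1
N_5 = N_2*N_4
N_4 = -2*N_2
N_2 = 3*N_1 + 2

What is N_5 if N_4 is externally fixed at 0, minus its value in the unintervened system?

50

Intervening sets N_4 = 0 and removes its equation (N_4 = -2*N_2).
N_2 = 3*N_1 + 2  [with N_1=1]  = 5
N_5 = N_2*N_4  [with N_2=5, N_4=0]  = 0
Without intervention: N_2 = 3*N_1 + 2  [with N_1=1]  = 5; N_4 = -2*N_2  [with N_2=5]  = -10; N_5 = N_2*N_4  [with N_2=5, N_4=-10]  = -50.
Change = 0 − (-50) = 50.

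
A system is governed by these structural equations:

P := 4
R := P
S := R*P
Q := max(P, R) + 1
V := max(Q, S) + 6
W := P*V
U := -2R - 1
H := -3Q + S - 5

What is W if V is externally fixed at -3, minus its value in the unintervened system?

The intervention breaks the incoming arrows to V: V := max(Q, S) + 6 no longer applies, and V = -3.
W = P*V  [with P=4, V=-3]  = -12
Without intervention: R = P  [with P=4]  = 4; S = R*P  [with R=4, P=4]  = 16; Q = max(P, R) + 1  [with P=4, R=4]  = 5; V = max(Q, S) + 6  [with Q=5, S=16]  = 22; W = P*V  [with P=4, V=22]  = 88.
Change = -12 − 88 = -100.

-100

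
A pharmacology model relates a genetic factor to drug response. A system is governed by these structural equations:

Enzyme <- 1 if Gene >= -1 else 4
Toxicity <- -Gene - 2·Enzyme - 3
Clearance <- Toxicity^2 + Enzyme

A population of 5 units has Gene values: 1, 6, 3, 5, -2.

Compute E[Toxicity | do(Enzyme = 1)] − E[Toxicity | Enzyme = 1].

1.15

Under do(Enzyme=1), Enzyme's equation is replaced by Enzyme=1 for every unit. Per-unit Toxicity: -6, -11, -8, -10, -3. Mean = -7.6.
E[Toxicity|Enzyme=1] averages over only the 4 units with Enzyme=1 (Gene = 1, 6, 3, 5): Toxicity = -6, -11, -8, -10, mean -8.75.
Difference = -7.6 − (-8.75) = 1.15.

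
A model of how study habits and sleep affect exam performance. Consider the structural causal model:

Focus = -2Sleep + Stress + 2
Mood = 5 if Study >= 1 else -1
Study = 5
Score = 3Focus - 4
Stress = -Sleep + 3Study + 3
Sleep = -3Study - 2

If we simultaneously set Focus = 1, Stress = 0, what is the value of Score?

-1

The joint intervention fixes Focus = 1, Stress = 0, removing each variable's own equation.
Score = 3Focus - 4  [with Focus=1]  = -1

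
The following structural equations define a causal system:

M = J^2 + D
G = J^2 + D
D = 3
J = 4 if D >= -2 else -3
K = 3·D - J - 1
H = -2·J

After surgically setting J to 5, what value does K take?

do(J=5) replaces the equation J = 4 if D >= -2 else -3 with the constant J = 5.
K = 3·D - J - 1  [with D=3, J=5]  = 3

3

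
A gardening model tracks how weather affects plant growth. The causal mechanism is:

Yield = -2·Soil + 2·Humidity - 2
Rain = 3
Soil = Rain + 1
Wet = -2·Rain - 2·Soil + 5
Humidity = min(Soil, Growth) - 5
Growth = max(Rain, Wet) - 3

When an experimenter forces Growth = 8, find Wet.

-9

Under do(Growth=8), the mechanism Growth = max(Rain, Wet) - 3 is discarded; Growth is fixed at 8.
Since Wet is not a descendant of the intervened variable, it is unaffected.
Soil = Rain + 1  [with Rain=3]  = 4
Wet = -2·Rain - 2·Soil + 5  [with Rain=3, Soil=4]  = -9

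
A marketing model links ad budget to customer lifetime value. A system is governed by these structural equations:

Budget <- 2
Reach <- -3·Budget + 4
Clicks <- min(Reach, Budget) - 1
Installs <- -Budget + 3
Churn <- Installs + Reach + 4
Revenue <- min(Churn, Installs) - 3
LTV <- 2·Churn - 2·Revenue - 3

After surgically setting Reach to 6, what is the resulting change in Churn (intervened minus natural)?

8

do(Reach=6) replaces the equation Reach <- -3·Budget + 4 with the constant Reach = 6.
Installs = -Budget + 3  [with Budget=2]  = 1
Churn = Installs + Reach + 4  [with Installs=1, Reach=6]  = 11
Without intervention: Reach = -3·Budget + 4  [with Budget=2]  = -2; Installs = -Budget + 3  [with Budget=2]  = 1; Churn = Installs + Reach + 4  [with Installs=1, Reach=-2]  = 3.
Change = 11 − 3 = 8.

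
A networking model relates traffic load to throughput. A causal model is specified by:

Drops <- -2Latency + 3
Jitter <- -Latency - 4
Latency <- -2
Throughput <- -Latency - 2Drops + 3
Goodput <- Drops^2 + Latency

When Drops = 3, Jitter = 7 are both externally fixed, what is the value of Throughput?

-1

Setting Drops = 3, Jitter = 7 by intervention discards those variables' equations.
Throughput = -Latency - 2Drops + 3  [with Latency=-2, Drops=3]  = -1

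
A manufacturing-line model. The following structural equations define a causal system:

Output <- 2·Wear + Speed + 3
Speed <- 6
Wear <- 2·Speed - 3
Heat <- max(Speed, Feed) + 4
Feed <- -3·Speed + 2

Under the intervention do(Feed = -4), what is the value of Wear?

Under do(Feed=-4), the mechanism Feed <- -3·Speed + 2 is discarded; Feed is fixed at -4.
Since Wear is not a descendant of the intervened variable, it is unaffected.
Wear = 2·Speed - 3  [with Speed=6]  = 9

9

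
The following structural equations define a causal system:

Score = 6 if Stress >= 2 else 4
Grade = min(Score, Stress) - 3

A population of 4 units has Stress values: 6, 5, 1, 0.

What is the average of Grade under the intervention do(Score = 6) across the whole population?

0

Every unit gets Score=6 under the intervention. Grade values become 3, 2, -2, -3; E[Grade|do(Score=6)] = 0.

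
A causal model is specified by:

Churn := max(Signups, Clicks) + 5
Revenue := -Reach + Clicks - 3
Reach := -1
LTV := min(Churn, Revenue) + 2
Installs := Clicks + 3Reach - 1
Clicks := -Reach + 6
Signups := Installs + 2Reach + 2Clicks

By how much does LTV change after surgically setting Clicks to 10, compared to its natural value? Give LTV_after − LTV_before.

3

Under do(Clicks=10), the mechanism Clicks := -Reach + 6 is discarded; Clicks is fixed at 10.
Installs = Clicks + 3Reach - 1  [with Clicks=10, Reach=-1]  = 6
Signups = Installs + 2Reach + 2Clicks  [with Installs=6, Reach=-1, Clicks=10]  = 24
Churn = max(Signups, Clicks) + 5  [with Signups=24, Clicks=10]  = 29
Revenue = -Reach + Clicks - 3  [with Reach=-1, Clicks=10]  = 8
LTV = min(Churn, Revenue) + 2  [with Churn=29, Revenue=8]  = 10
Without intervention: Clicks = -Reach + 6  [with Reach=-1]  = 7; Installs = Clicks + 3Reach - 1  [with Clicks=7, Reach=-1]  = 3; Signups = Installs + 2Reach + 2Clicks  [with Installs=3, Reach=-1, Clicks=7]  = 15; Churn = max(Signups, Clicks) + 5  [with Signups=15, Clicks=7]  = 20; Revenue = -Reach + Clicks - 3  [with Reach=-1, Clicks=7]  = 5; LTV = min(Churn, Revenue) + 2  [with Churn=20, Revenue=5]  = 7.
Change = 10 − 7 = 3.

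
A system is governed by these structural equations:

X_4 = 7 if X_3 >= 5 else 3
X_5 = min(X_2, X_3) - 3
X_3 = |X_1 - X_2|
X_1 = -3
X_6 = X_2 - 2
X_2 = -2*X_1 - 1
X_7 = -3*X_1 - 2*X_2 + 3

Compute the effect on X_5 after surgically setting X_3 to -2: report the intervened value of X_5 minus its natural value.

-7

do(X_3=-2) replaces the equation X_3 = |X_1 - X_2| with the constant X_3 = -2.
X_2 = -2*X_1 - 1  [with X_1=-3]  = 5
X_5 = min(X_2, X_3) - 3  [with X_2=5, X_3=-2]  = -5
Without intervention: X_2 = -2*X_1 - 1  [with X_1=-3]  = 5; X_3 = |X_1 - X_2|  [with X_1=-3, X_2=5]  = 8; X_5 = min(X_2, X_3) - 3  [with X_2=5, X_3=8]  = 2.
Change = -5 − 2 = -7.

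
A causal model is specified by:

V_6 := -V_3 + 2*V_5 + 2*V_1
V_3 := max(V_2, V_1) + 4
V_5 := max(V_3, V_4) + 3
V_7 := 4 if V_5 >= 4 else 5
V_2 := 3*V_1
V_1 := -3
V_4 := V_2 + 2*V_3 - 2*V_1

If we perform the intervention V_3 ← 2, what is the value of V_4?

The intervention breaks the incoming arrows to V_3: V_3 := max(V_2, V_1) + 4 no longer applies, and V_3 = 2.
V_2 = 3*V_1  [with V_1=-3]  = -9
V_4 = V_2 + 2*V_3 - 2*V_1  [with V_2=-9, V_3=2, V_1=-3]  = 1

1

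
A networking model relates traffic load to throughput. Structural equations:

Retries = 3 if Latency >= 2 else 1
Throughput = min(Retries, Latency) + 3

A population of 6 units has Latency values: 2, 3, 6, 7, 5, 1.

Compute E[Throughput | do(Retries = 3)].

Under do(Retries=3), Retries's equation is replaced by Retries=3 for every unit. Per-unit Throughput: 5, 6, 6, 6, 6, 4. Mean = 5.5.

5.5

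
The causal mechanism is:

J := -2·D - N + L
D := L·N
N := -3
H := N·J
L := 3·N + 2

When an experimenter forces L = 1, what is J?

Under do(L=1), the mechanism L := 3·N + 2 is discarded; L is fixed at 1.
D = L·N  [with L=1, N=-3]  = -3
J = -2·D - N + L  [with D=-3, N=-3, L=1]  = 10

10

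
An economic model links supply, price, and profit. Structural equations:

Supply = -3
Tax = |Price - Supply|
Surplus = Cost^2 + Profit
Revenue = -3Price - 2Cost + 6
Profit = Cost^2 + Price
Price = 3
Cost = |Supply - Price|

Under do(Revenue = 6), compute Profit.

Under do(Revenue=6), the mechanism Revenue = -3Price - 2Cost + 6 is discarded; Revenue is fixed at 6.
Since Profit is not a descendant of the intervened variable, it is unaffected.
Cost = |Supply - Price|  [with Supply=-3, Price=3]  = 6
Profit = Cost^2 + Price  [with Cost=6, Price=3]  = 39

39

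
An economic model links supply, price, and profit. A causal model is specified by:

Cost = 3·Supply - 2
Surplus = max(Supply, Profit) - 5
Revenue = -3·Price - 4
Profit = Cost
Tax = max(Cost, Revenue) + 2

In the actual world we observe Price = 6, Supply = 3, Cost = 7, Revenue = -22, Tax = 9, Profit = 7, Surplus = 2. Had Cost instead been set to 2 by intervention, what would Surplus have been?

-2

The intervention breaks the incoming arrows to Cost: Cost = 3·Supply - 2 no longer applies, and Cost = 2.
Profit = Cost  [with Cost=2]  = 2
Surplus = max(Supply, Profit) - 5  [with Supply=3, Profit=2]  = -2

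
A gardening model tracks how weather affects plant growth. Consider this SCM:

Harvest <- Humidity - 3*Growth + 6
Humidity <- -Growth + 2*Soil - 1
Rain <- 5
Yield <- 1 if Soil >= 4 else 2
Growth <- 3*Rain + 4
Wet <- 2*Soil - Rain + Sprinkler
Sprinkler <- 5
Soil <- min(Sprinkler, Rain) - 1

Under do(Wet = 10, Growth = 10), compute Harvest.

-27

The joint intervention fixes Wet = 10, Growth = 10, removing each variable's own equation.
Soil = min(Sprinkler, Rain) - 1  [with Sprinkler=5, Rain=5]  = 4
Humidity = -Growth + 2*Soil - 1  [with Growth=10, Soil=4]  = -3
Harvest = Humidity - 3*Growth + 6  [with Humidity=-3, Growth=10]  = -27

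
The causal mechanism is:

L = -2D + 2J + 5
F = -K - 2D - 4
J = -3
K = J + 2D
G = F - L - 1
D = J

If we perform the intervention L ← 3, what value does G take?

7

Under do(L=3), the mechanism L = -2D + 2J + 5 is discarded; L is fixed at 3.
D = J  [with J=-3]  = -3
K = J + 2D  [with J=-3, D=-3]  = -9
F = -K - 2D - 4  [with K=-9, D=-3]  = 11
G = F - L - 1  [with F=11, L=3]  = 7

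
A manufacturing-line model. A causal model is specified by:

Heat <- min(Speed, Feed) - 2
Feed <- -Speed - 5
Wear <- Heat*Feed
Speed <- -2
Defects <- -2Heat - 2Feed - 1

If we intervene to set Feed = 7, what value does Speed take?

Under do(Feed=7), the mechanism Feed <- -Speed - 5 is discarded; Feed is fixed at 7.
Speed is not downstream of the intervention, so its value is determined by the original equations.

-2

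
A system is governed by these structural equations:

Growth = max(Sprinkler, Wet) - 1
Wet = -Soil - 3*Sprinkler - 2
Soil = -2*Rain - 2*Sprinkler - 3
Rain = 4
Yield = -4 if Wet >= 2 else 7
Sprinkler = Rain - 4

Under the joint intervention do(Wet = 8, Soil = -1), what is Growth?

7

The joint intervention fixes Wet = 8, Soil = -1, removing each variable's own equation.
Sprinkler = Rain - 4  [with Rain=4]  = 0
Growth = max(Sprinkler, Wet) - 1  [with Sprinkler=0, Wet=8]  = 7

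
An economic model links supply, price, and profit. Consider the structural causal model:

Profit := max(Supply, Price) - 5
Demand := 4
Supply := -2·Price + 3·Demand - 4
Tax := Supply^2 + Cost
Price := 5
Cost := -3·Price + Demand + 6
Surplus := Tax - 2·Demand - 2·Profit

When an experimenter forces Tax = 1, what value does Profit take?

The intervention breaks the incoming arrows to Tax: Tax := Supply^2 + Cost no longer applies, and Tax = 1.
Since Profit is not a descendant of the intervened variable, it is unaffected.
Supply = -2·Price + 3·Demand - 4  [with Price=5, Demand=4]  = -2
Profit = max(Supply, Price) - 5  [with Supply=-2, Price=5]  = 0

0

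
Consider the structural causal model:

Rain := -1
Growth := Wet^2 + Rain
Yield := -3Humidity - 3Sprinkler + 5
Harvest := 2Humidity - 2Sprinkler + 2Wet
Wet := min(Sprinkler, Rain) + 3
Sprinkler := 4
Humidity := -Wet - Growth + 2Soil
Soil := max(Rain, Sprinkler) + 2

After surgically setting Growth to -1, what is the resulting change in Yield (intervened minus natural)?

Under do(Growth=-1), the mechanism Growth := Wet^2 + Rain is discarded; Growth is fixed at -1.
Soil = max(Rain, Sprinkler) + 2  [with Rain=-1, Sprinkler=4]  = 6
Wet = min(Sprinkler, Rain) + 3  [with Sprinkler=4, Rain=-1]  = 2
Humidity = -Wet - Growth + 2Soil  [with Wet=2, Growth=-1, Soil=6]  = 11
Yield = -3Humidity - 3Sprinkler + 5  [with Humidity=11, Sprinkler=4]  = -40
Without intervention: Soil = max(Rain, Sprinkler) + 2  [with Rain=-1, Sprinkler=4]  = 6; Wet = min(Sprinkler, Rain) + 3  [with Sprinkler=4, Rain=-1]  = 2; Growth = Wet^2 + Rain  [with Wet=2, Rain=-1]  = 3; Humidity = -Wet - Growth + 2Soil  [with Wet=2, Growth=3, Soil=6]  = 7; Yield = -3Humidity - 3Sprinkler + 5  [with Humidity=7, Sprinkler=4]  = -28.
Change = -40 − (-28) = -12.

-12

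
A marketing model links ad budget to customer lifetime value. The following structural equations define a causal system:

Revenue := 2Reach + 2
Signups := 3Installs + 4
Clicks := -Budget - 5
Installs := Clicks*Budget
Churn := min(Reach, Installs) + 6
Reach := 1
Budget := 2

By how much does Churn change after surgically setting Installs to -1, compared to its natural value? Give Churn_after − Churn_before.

13

Under do(Installs=-1), the mechanism Installs := Clicks*Budget is discarded; Installs is fixed at -1.
Churn = min(Reach, Installs) + 6  [with Reach=1, Installs=-1]  = 5
Without intervention: Clicks = -Budget - 5  [with Budget=2]  = -7; Installs = Clicks*Budget  [with Clicks=-7, Budget=2]  = -14; Churn = min(Reach, Installs) + 6  [with Reach=1, Installs=-14]  = -8.
Change = 5 − (-8) = 13.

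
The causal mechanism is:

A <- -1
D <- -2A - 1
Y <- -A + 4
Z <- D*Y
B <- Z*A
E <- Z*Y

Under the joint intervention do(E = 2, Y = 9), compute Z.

Under do(E = 2, Y = 9), each intervened variable's structural equation is replaced by its fixed value.
D = -2A - 1  [with A=-1]  = 1
Z = D*Y  [with D=1, Y=9]  = 9

9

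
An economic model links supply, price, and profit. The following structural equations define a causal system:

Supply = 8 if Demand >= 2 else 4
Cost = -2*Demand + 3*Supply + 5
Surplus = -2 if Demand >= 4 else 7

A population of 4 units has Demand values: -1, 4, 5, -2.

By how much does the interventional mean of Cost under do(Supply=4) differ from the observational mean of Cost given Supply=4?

-6

do(Supply=4) breaks Supply's dependence on Demand. With Supply=4 fixed, Cost across the units is 19, 9, 7, 21, mean 14.
E[Cost|Supply=4] averages over only the 2 units with Supply=4 (Demand = -1, -2): Cost = 19, 21, mean 20.
Difference = 14 − 20 = -6.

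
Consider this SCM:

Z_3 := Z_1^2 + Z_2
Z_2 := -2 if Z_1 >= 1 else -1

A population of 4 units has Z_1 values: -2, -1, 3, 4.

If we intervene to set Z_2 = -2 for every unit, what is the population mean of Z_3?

Every unit gets Z_2=-2 under the intervention. Z_3 values become 2, -1, 7, 14; E[Z_3|do(Z_2=-2)] = 5.5.

5.5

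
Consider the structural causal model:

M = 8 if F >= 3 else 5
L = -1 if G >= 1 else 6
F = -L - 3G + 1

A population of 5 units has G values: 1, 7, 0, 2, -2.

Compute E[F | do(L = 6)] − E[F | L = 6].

Under do(L=6), L's equation is replaced by L=6 for every unit. Per-unit F: -8, -26, -5, -11, 1. Mean = -9.8.
Observing L=6 restricts to units where L's equation naturally yields 6: G ∈ {0, -2}. In that subpopulation F = -5, 1, mean -2.
Difference = -9.8 − (-2) = -7.8.

-7.8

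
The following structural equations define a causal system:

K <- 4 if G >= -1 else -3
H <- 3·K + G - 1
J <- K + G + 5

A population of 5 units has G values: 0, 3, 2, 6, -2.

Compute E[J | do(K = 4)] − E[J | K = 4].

The intervention sets K=4 in all 5 units regardless of G. Recomputing J per unit gives 9, 12, 11, 15, 7; average 10.8.
E[J|K=4] averages over only the 4 units with K=4 (G = 0, 3, 2, 6): J = 9, 12, 11, 15, mean 11.75.
Difference = 10.8 − 11.75 = -0.95.

-0.95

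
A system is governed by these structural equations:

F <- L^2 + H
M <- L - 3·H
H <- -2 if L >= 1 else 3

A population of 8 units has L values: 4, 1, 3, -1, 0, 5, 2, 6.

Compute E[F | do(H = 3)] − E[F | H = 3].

do(H=3) breaks H's dependence on L. With H=3 fixed, F across the units is 19, 4, 12, 4, 3, 28, 7, 39, mean 14.5.
Conditioning on H=3 selects the 2 unit(s) with L ∈ {-1, 0}. Their F values: 4, 3. Mean = 3.5.
Difference = 14.5 − 3.5 = 11.

11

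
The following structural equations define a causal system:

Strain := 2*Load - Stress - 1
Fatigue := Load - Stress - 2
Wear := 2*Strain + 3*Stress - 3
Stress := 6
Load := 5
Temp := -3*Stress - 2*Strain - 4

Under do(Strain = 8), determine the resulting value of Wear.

do(Strain=8) replaces the equation Strain := 2*Load - Stress - 1 with the constant Strain = 8.
Wear = 2*Strain + 3*Stress - 3  [with Strain=8, Stress=6]  = 31

31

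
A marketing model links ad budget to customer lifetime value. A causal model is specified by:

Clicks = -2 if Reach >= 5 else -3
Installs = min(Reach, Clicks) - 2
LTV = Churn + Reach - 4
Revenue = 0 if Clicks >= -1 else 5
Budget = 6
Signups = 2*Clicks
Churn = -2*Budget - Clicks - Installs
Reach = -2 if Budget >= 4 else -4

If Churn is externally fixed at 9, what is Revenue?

Intervening sets Churn = 9 and removes its equation (Churn = -2*Budget - Clicks - Installs).
No directed path runs from Churn to Revenue, so Revenue keeps its natural value.
Reach = -2 if Budget >= 4 else -4  [with Budget=6]  = -2
Clicks = -2 if Reach >= 5 else -3  [with Reach=-2]  = -3
Revenue = 0 if Clicks >= -1 else 5  [with Clicks=-3]  = 5

5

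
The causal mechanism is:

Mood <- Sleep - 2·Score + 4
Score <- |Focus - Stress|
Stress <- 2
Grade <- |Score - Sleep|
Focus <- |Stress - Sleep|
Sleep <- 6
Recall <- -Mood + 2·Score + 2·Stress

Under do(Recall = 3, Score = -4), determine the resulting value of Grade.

10

Under do(Recall = 3, Score = -4), each intervened variable's structural equation is replaced by its fixed value.
Grade = |Score - Sleep|  [with Score=-4, Sleep=6]  = 10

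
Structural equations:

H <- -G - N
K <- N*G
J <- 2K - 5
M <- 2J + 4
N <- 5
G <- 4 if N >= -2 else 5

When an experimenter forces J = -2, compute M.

0

Under do(J=-2), the mechanism J <- 2K - 5 is discarded; J is fixed at -2.
M = 2J + 4  [with J=-2]  = 0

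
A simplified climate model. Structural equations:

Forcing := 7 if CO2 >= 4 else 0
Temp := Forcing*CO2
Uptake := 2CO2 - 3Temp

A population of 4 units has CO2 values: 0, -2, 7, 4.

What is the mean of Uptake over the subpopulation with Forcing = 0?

-2

E[Uptake|Forcing=0] averages over only the 2 units with Forcing=0 (CO2 = 0, -2): Uptake = 0, -4, mean -2.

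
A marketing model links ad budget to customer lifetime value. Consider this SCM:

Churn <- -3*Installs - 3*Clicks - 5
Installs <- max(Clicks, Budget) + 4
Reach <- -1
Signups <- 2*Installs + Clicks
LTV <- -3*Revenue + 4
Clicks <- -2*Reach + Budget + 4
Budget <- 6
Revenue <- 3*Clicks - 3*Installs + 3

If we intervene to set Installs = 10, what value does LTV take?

-23

do(Installs=10) replaces the equation Installs <- max(Clicks, Budget) + 4 with the constant Installs = 10.
Clicks = -2*Reach + Budget + 4  [with Reach=-1, Budget=6]  = 12
Revenue = 3*Clicks - 3*Installs + 3  [with Clicks=12, Installs=10]  = 9
LTV = -3*Revenue + 4  [with Revenue=9]  = -23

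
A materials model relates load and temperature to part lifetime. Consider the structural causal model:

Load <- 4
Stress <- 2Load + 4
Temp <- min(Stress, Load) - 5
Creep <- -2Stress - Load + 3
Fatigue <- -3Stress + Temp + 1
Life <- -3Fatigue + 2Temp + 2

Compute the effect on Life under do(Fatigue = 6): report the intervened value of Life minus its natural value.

-126

The intervention breaks the incoming arrows to Fatigue: Fatigue <- -3Stress + Temp + 1 no longer applies, and Fatigue = 6.
Stress = 2Load + 4  [with Load=4]  = 12
Temp = min(Stress, Load) - 5  [with Stress=12, Load=4]  = -1
Life = -3Fatigue + 2Temp + 2  [with Fatigue=6, Temp=-1]  = -18
Without intervention: Stress = 2Load + 4  [with Load=4]  = 12; Temp = min(Stress, Load) - 5  [with Stress=12, Load=4]  = -1; Fatigue = -3Stress + Temp + 1  [with Stress=12, Temp=-1]  = -36; Life = -3Fatigue + 2Temp + 2  [with Fatigue=-36, Temp=-1]  = 108.
Change = -18 − 108 = -126.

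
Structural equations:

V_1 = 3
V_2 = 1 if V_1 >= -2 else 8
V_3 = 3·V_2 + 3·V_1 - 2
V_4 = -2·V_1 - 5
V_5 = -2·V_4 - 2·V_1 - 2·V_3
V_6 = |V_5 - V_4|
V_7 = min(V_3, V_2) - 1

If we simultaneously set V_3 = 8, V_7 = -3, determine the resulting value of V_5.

0

Setting V_3 = 8, V_7 = -3 by intervention discards those variables' equations.
V_4 = -2·V_1 - 5  [with V_1=3]  = -11
V_5 = -2·V_4 - 2·V_1 - 2·V_3  [with V_4=-11, V_1=3, V_3=8]  = 0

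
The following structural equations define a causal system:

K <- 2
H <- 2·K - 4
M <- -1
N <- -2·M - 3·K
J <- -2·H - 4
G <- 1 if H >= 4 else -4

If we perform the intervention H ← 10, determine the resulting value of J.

Under do(H=10), the mechanism H <- 2·K - 4 is discarded; H is fixed at 10.
J = -2·H - 4  [with H=10]  = -24

-24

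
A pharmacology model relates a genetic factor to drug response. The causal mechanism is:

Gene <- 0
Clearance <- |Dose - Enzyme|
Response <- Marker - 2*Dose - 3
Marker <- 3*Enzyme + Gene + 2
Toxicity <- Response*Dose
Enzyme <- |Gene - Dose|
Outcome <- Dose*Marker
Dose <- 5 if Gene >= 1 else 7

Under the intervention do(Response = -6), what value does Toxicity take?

The intervention breaks the incoming arrows to Response: Response <- Marker - 2*Dose - 3 no longer applies, and Response = -6.
Dose = 5 if Gene >= 1 else 7  [with Gene=0]  = 7
Toxicity = Response*Dose  [with Response=-6, Dose=7]  = -42

-42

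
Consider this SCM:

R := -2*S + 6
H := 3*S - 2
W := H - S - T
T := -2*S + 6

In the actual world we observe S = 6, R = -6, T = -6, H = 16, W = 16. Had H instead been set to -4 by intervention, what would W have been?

Intervening sets H = -4 and removes its equation (H := 3*S - 2).
T = -2*S + 6  [with S=6]  = -6
W = H - S - T  [with H=-4, S=6, T=-6]  = -4

-4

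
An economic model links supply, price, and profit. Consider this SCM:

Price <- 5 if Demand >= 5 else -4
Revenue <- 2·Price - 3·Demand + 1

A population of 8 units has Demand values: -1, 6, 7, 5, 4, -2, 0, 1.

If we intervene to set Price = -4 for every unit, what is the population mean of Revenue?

Under do(Price=-4), Price's equation is replaced by Price=-4 for every unit. Per-unit Revenue: -4, -25, -28, -22, -19, -1, -7, -10. Mean = -14.5.

-14.5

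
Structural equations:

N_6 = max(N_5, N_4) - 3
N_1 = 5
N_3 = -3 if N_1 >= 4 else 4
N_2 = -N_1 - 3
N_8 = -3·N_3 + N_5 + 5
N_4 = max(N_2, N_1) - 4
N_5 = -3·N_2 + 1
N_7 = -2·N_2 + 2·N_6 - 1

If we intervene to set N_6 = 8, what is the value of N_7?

Intervening sets N_6 = 8 and removes its equation (N_6 = max(N_5, N_4) - 3).
N_2 = -N_1 - 3  [with N_1=5]  = -8
N_7 = -2·N_2 + 2·N_6 - 1  [with N_2=-8, N_6=8]  = 31

31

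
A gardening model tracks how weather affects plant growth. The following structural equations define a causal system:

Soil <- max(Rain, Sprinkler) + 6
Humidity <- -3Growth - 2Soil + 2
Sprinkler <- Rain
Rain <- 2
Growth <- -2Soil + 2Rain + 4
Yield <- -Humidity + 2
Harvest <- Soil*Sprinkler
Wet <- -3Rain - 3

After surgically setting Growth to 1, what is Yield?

19

Under do(Growth=1), the mechanism Growth <- -2Soil + 2Rain + 4 is discarded; Growth is fixed at 1.
Sprinkler = Rain  [with Rain=2]  = 2
Soil = max(Rain, Sprinkler) + 6  [with Rain=2, Sprinkler=2]  = 8
Humidity = -3Growth - 2Soil + 2  [with Growth=1, Soil=8]  = -17
Yield = -Humidity + 2  [with Humidity=-17]  = 19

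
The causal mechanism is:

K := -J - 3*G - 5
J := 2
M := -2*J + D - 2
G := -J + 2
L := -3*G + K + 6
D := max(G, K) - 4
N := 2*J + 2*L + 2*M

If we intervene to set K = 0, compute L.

The intervention breaks the incoming arrows to K: K := -J - 3*G - 5 no longer applies, and K = 0.
G = -J + 2  [with J=2]  = 0
L = -3*G + K + 6  [with G=0, K=0]  = 6

6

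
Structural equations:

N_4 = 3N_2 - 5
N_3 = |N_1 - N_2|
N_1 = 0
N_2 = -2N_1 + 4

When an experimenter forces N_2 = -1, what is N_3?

1

The intervention breaks the incoming arrows to N_2: N_2 = -2N_1 + 4 no longer applies, and N_2 = -1.
N_3 = |N_1 - N_2|  [with N_1=0, N_2=-1]  = 1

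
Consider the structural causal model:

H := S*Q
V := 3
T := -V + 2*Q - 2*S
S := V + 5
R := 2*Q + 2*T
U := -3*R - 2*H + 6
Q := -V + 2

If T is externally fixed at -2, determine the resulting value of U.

40

The intervention breaks the incoming arrows to T: T := -V + 2*Q - 2*S no longer applies, and T = -2.
Q = -V + 2  [with V=3]  = -1
S = V + 5  [with V=3]  = 8
R = 2*Q + 2*T  [with Q=-1, T=-2]  = -6
H = S*Q  [with S=8, Q=-1]  = -8
U = -3*R - 2*H + 6  [with R=-6, H=-8]  = 40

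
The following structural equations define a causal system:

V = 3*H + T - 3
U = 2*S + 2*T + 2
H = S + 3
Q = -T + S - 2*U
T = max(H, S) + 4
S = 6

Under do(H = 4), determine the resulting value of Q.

do(H=4) replaces the equation H = S + 3 with the constant H = 4.
T = max(H, S) + 4  [with H=4, S=6]  = 10
U = 2*S + 2*T + 2  [with S=6, T=10]  = 34
Q = -T + S - 2*U  [with T=10, S=6, U=34]  = -72

-72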